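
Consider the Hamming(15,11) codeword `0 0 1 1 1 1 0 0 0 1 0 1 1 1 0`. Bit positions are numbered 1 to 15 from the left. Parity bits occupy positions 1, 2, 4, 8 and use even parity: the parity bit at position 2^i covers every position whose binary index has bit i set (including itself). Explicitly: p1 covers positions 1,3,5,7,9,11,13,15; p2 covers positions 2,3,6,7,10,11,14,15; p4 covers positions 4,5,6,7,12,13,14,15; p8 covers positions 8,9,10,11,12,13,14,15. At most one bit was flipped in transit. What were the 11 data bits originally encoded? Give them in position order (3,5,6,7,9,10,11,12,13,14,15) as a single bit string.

s1: b1⊕b3⊕b5⊕b7⊕b9⊕b11⊕b13⊕b15 = 0⊕1⊕1⊕0⊕0⊕0⊕1⊕0 = 1
s2: b2⊕b3⊕b6⊕b7⊕b10⊕b11⊕b14⊕b15 = 0⊕1⊕1⊕0⊕1⊕0⊕1⊕0 = 0
s4: b4⊕b5⊕b6⊕b7⊕b12⊕b13⊕b14⊕b15 = 1⊕1⊕1⊕0⊕1⊕1⊕1⊕0 = 0
s8: b8⊕b9⊕b10⊕b11⊕b12⊕b13⊕b14⊕b15 = 0⊕0⊕1⊕0⊕1⊕1⊕1⊕0 = 0
Syndrome (s8...s1) = 0001 → position 1.
Flip bit 1: corrected codeword = 101111000101110
Data bits at positions 3,5,6,7,9,10,11,12,13,14,15: 11100101110

11100101110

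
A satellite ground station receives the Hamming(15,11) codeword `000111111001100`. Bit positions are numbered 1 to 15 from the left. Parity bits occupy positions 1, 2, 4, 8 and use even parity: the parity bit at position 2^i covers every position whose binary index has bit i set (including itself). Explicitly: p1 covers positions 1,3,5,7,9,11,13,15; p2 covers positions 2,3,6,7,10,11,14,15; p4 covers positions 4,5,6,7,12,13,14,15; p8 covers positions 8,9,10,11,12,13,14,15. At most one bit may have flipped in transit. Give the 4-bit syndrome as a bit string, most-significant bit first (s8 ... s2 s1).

0000

s1: b1⊕b3⊕b5⊕b7⊕b9⊕b11⊕b13⊕b15 = 0⊕0⊕1⊕1⊕1⊕0⊕1⊕0 = 0
s2: b2⊕b3⊕b6⊕b7⊕b10⊕b11⊕b14⊕b15 = 0⊕0⊕1⊕1⊕0⊕0⊕0⊕0 = 0
s4: b4⊕b5⊕b6⊕b7⊕b12⊕b13⊕b14⊕b15 = 1⊕1⊕1⊕1⊕1⊕1⊕0⊕0 = 0
s8: b8⊕b9⊕b10⊕b11⊕b12⊕b13⊕b14⊕b15 = 1⊕1⊕0⊕0⊕1⊕1⊕0⊕0 = 0
Syndrome (s8...s1) = 0000 → position 0 (no error).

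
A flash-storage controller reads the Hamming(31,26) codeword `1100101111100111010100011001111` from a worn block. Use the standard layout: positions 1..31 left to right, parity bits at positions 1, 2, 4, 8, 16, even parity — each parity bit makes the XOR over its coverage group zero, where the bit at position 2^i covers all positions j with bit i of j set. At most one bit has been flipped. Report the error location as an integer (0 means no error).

s1: b1⊕b3⊕b5⊕b7⊕b9⊕b11⊕b13⊕b15⊕b17⊕b19⊕b21⊕b23⊕b25⊕b27⊕b29⊕b31 = 1⊕0⊕1⊕1⊕1⊕1⊕0⊕1⊕0⊕0⊕0⊕0⊕1⊕0⊕1⊕1 = 1
s2: b2⊕b3⊕b6⊕b7⊕b10⊕b11⊕b14⊕b15⊕b18⊕b19⊕b22⊕b23⊕b26⊕b27⊕b30⊕b31 = 1⊕0⊕0⊕1⊕1⊕1⊕1⊕1⊕1⊕0⊕0⊕0⊕0⊕0⊕1⊕1 = 1
s4: b4⊕b5⊕b6⊕b7⊕b12⊕b13⊕b14⊕b15⊕b20⊕b21⊕b22⊕b23⊕b28⊕b29⊕b30⊕b31 = 0⊕1⊕0⊕1⊕0⊕0⊕1⊕1⊕1⊕0⊕0⊕0⊕1⊕1⊕1⊕1 = 1
s8: b8⊕b9⊕b10⊕b11⊕b12⊕b13⊕b14⊕b15⊕b24⊕b25⊕b26⊕b27⊕b28⊕b29⊕b30⊕b31 = 1⊕1⊕1⊕1⊕0⊕0⊕1⊕1⊕1⊕1⊕0⊕0⊕1⊕1⊕1⊕1 = 0
s16: b16⊕b17⊕b18⊕b19⊕b20⊕b21⊕b22⊕b23⊕b24⊕b25⊕b26⊕b27⊕b28⊕b29⊕b30⊕b31 = 1⊕0⊕1⊕0⊕1⊕0⊕0⊕0⊕1⊕1⊕0⊕0⊕1⊕1⊕1⊕1 = 1
Syndrome (s16...s1) = 10111 → position 23.

23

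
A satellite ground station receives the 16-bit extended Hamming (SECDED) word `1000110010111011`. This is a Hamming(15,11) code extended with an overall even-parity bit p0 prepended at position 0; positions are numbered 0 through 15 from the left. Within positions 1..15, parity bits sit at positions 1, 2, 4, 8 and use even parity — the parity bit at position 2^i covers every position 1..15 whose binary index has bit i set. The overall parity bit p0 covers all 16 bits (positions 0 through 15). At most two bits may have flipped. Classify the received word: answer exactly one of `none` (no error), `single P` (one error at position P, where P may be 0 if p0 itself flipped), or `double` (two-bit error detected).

single 5

s1: b1⊕b3⊕b5⊕b7⊕b9⊕b11⊕b13⊕b15 = 0⊕0⊕1⊕0⊕0⊕1⊕0⊕1 = 1
s2: b2⊕b3⊕b6⊕b7⊕b10⊕b11⊕b14⊕b15 = 0⊕0⊕0⊕0⊕1⊕1⊕1⊕1 = 0
s4: b4⊕b5⊕b6⊕b7⊕b12⊕b13⊕b14⊕b15 = 1⊕1⊕0⊕0⊕1⊕0⊕1⊕1 = 1
s8: b8⊕b9⊕b10⊕b11⊕b12⊕b13⊕b14⊕b15 = 1⊕0⊕1⊕1⊕1⊕0⊕1⊕1 = 0
Syndrome (s8...s1) = 0101 → position 5.
Overall parity (XOR of all 16 bits, including p0): 1⊕0⊕0⊕0⊕1⊕1⊕0⊕0⊕1⊕0⊕1⊕1⊕1⊕0⊕1⊕1 = 1
Overall=1, syndrome position=5 → single-bit error at position 5.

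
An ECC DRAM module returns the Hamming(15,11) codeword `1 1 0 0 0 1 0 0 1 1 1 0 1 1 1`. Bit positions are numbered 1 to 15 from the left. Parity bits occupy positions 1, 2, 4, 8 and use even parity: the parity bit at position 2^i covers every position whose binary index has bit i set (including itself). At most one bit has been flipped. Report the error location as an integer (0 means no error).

1

s1: b1⊕b3⊕b5⊕b7⊕b9⊕b11⊕b13⊕b15 = 1⊕0⊕0⊕0⊕1⊕1⊕1⊕1 = 1
s2: b2⊕b3⊕b6⊕b7⊕b10⊕b11⊕b14⊕b15 = 1⊕0⊕1⊕0⊕1⊕1⊕1⊕1 = 0
s4: b4⊕b5⊕b6⊕b7⊕b12⊕b13⊕b14⊕b15 = 0⊕0⊕1⊕0⊕0⊕1⊕1⊕1 = 0
s8: b8⊕b9⊕b10⊕b11⊕b12⊕b13⊕b14⊕b15 = 0⊕1⊕1⊕1⊕0⊕1⊕1⊕1 = 0
Syndrome (s8...s1) = 0001 → position 1.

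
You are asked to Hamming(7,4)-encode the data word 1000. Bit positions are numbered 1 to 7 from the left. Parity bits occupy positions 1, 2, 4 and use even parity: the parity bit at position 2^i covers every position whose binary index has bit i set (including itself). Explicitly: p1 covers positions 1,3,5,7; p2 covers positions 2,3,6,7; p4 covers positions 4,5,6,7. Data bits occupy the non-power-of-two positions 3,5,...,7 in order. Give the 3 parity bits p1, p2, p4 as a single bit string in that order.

110

Place data bits at non-power-of-two positions: b3=1, b5=0, b6=0, b7=0.
p1 = XOR of data positions {3,5,7} = 1⊕0⊕0 = 1
p2 = XOR of data positions {3,6,7} = 1⊕0⊕0 = 1
p4 = XOR of data positions {5,6,7} = 0⊕0⊕0 = 0
Parity bits p1,p2,p4 = 110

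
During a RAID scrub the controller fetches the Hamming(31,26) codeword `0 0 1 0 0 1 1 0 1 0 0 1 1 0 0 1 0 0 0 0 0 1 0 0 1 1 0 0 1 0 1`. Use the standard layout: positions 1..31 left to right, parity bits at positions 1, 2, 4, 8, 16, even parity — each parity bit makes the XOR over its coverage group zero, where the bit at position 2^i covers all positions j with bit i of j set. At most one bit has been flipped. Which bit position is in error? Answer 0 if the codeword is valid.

13

s1: b1⊕b3⊕b5⊕b7⊕b9⊕b11⊕b13⊕b15⊕b17⊕b19⊕b21⊕b23⊕b25⊕b27⊕b29⊕b31 = 0⊕1⊕0⊕1⊕1⊕0⊕1⊕0⊕0⊕0⊕0⊕0⊕1⊕0⊕1⊕1 = 1
s2: b2⊕b3⊕b6⊕b7⊕b10⊕b11⊕b14⊕b15⊕b18⊕b19⊕b22⊕b23⊕b26⊕b27⊕b30⊕b31 = 0⊕1⊕1⊕1⊕0⊕0⊕0⊕0⊕0⊕0⊕1⊕0⊕1⊕0⊕0⊕1 = 0
s4: b4⊕b5⊕b6⊕b7⊕b12⊕b13⊕b14⊕b15⊕b20⊕b21⊕b22⊕b23⊕b28⊕b29⊕b30⊕b31 = 0⊕0⊕1⊕1⊕1⊕1⊕0⊕0⊕0⊕0⊕1⊕0⊕0⊕1⊕0⊕1 = 1
s8: b8⊕b9⊕b10⊕b11⊕b12⊕b13⊕b14⊕b15⊕b24⊕b25⊕b26⊕b27⊕b28⊕b29⊕b30⊕b31 = 0⊕1⊕0⊕0⊕1⊕1⊕0⊕0⊕0⊕1⊕1⊕0⊕0⊕1⊕0⊕1 = 1
s16: b16⊕b17⊕b18⊕b19⊕b20⊕b21⊕b22⊕b23⊕b24⊕b25⊕b26⊕b27⊕b28⊕b29⊕b30⊕b31 = 1⊕0⊕0⊕0⊕0⊕0⊕1⊕0⊕0⊕1⊕1⊕0⊕0⊕1⊕0⊕1 = 0
Syndrome (s16...s1) = 01101 → position 13.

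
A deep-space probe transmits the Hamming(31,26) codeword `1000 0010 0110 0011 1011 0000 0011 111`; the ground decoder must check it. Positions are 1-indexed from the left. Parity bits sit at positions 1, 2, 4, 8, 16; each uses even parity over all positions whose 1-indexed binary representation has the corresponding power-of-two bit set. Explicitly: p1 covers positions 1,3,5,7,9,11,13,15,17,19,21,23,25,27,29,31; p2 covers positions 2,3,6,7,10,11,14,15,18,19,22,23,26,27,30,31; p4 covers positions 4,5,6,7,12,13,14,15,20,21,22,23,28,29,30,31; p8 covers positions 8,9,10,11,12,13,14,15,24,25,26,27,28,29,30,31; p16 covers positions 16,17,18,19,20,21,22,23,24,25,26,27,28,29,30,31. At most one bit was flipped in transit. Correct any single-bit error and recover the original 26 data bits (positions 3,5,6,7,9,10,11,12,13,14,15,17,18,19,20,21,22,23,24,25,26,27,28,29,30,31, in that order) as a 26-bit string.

s1: b1⊕b3⊕b5⊕b7⊕b9⊕b11⊕b13⊕b15⊕b17⊕b19⊕b21⊕b23⊕b25⊕b27⊕b29⊕b31 = 1⊕0⊕0⊕1⊕0⊕1⊕0⊕1⊕1⊕1⊕0⊕0⊕0⊕1⊕1⊕1 = 1
s2: b2⊕b3⊕b6⊕b7⊕b10⊕b11⊕b14⊕b15⊕b18⊕b19⊕b22⊕b23⊕b26⊕b27⊕b30⊕b31 = 0⊕0⊕0⊕1⊕1⊕1⊕0⊕1⊕0⊕1⊕0⊕0⊕0⊕1⊕1⊕1 = 0
s4: b4⊕b5⊕b6⊕b7⊕b12⊕b13⊕b14⊕b15⊕b20⊕b21⊕b22⊕b23⊕b28⊕b29⊕b30⊕b31 = 0⊕0⊕0⊕1⊕0⊕0⊕0⊕1⊕1⊕0⊕0⊕0⊕1⊕1⊕1⊕1 = 1
s8: b8⊕b9⊕b10⊕b11⊕b12⊕b13⊕b14⊕b15⊕b24⊕b25⊕b26⊕b27⊕b28⊕b29⊕b30⊕b31 = 0⊕0⊕1⊕1⊕0⊕0⊕0⊕1⊕0⊕0⊕0⊕1⊕1⊕1⊕1⊕1 = 0
s16: b16⊕b17⊕b18⊕b19⊕b20⊕b21⊕b22⊕b23⊕b24⊕b25⊕b26⊕b27⊕b28⊕b29⊕b30⊕b31 = 1⊕1⊕0⊕1⊕1⊕0⊕0⊕0⊕0⊕0⊕0⊕1⊕1⊕1⊕1⊕1 = 1
Syndrome (s16...s1) = 10101 → position 21.
Flip bit 21: corrected codeword = 1000001001100011101110000011111
Data bits at positions 3,5,6,7,9,10,11,12,13,14,15,17,18,19,20,21,22,23,24,25,26,27,28,29,30,31: 00010110001101110000011111

00010110001101110000011111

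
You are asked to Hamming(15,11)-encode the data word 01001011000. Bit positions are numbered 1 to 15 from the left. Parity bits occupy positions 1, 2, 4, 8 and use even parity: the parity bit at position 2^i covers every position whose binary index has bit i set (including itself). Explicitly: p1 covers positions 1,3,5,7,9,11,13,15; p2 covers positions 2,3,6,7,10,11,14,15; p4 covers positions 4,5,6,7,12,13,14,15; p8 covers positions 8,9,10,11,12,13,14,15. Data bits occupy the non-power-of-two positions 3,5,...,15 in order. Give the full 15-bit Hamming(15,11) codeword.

Place data bits at non-power-of-two positions: b3=0, b5=1, b6=0, b7=0, b9=1, b10=0, b11=1, b12=1, b13=0, b14=0, b15=0.
p1 = XOR of data positions {3,5,7,9,11,13,15} = 0⊕1⊕0⊕1⊕1⊕0⊕0 = 1
p2 = XOR of data positions {3,6,7,10,11,14,15} = 0⊕0⊕0⊕0⊕1⊕0⊕0 = 1
p4 = XOR of data positions {5,6,7,12,13,14,15} = 1⊕0⊕0⊕1⊕0⊕0⊕0 = 0
p8 = XOR of data positions {9,10,11,12,13,14,15} = 1⊕0⊕1⊕1⊕0⊕0⊕0 = 1
Codeword b1..b15 = 110010011011000

110010011011000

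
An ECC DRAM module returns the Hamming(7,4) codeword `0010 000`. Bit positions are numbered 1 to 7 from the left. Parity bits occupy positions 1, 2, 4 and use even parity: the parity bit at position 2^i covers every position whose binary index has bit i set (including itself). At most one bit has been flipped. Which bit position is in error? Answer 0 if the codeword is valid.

s1: b1⊕b3⊕b5⊕b7 = 0⊕1⊕0⊕0 = 1
s2: b2⊕b3⊕b6⊕b7 = 0⊕1⊕0⊕0 = 1
s4: b4⊕b5⊕b6⊕b7 = 0⊕0⊕0⊕0 = 0
Syndrome (s4...s1) = 011 → position 3.

3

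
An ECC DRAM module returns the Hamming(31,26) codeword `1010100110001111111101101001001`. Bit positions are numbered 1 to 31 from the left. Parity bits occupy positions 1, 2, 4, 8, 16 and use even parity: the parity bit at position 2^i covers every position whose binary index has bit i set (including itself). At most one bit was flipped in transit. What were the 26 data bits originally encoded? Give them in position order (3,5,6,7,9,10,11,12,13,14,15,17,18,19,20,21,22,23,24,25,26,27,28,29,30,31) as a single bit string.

10001000111111101101001001

s1: b1⊕b3⊕b5⊕b7⊕b9⊕b11⊕b13⊕b15⊕b17⊕b19⊕b21⊕b23⊕b25⊕b27⊕b29⊕b31 = 1⊕1⊕1⊕0⊕1⊕0⊕1⊕1⊕1⊕1⊕0⊕1⊕1⊕0⊕0⊕1 = 1
s2: b2⊕b3⊕b6⊕b7⊕b10⊕b11⊕b14⊕b15⊕b18⊕b19⊕b22⊕b23⊕b26⊕b27⊕b30⊕b31 = 0⊕1⊕0⊕0⊕0⊕0⊕1⊕1⊕1⊕1⊕1⊕1⊕0⊕0⊕0⊕1 = 0
s4: b4⊕b5⊕b6⊕b7⊕b12⊕b13⊕b14⊕b15⊕b20⊕b21⊕b22⊕b23⊕b28⊕b29⊕b30⊕b31 = 0⊕1⊕0⊕0⊕0⊕1⊕1⊕1⊕1⊕0⊕1⊕1⊕1⊕0⊕0⊕1 = 1
s8: b8⊕b9⊕b10⊕b11⊕b12⊕b13⊕b14⊕b15⊕b24⊕b25⊕b26⊕b27⊕b28⊕b29⊕b30⊕b31 = 1⊕1⊕0⊕0⊕0⊕1⊕1⊕1⊕0⊕1⊕0⊕0⊕1⊕0⊕0⊕1 = 0
s16: b16⊕b17⊕b18⊕b19⊕b20⊕b21⊕b22⊕b23⊕b24⊕b25⊕b26⊕b27⊕b28⊕b29⊕b30⊕b31 = 1⊕1⊕1⊕1⊕1⊕0⊕1⊕1⊕0⊕1⊕0⊕0⊕1⊕0⊕0⊕1 = 0
Syndrome (s16...s1) = 00101 → position 5.
Flip bit 5: corrected codeword = 1010000110001111111101101001001
Data bits at positions 3,5,6,7,9,10,11,12,13,14,15,17,18,19,20,21,22,23,24,25,26,27,28,29,30,31: 10001000111111101101001001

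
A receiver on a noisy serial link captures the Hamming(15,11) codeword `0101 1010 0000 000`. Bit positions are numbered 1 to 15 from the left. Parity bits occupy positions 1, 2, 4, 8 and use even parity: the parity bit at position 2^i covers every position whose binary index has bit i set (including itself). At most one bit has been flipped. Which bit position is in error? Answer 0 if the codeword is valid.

4

s1: b1⊕b3⊕b5⊕b7⊕b9⊕b11⊕b13⊕b15 = 0⊕0⊕1⊕1⊕0⊕0⊕0⊕0 = 0
s2: b2⊕b3⊕b6⊕b7⊕b10⊕b11⊕b14⊕b15 = 1⊕0⊕0⊕1⊕0⊕0⊕0⊕0 = 0
s4: b4⊕b5⊕b6⊕b7⊕b12⊕b13⊕b14⊕b15 = 1⊕1⊕0⊕1⊕0⊕0⊕0⊕0 = 1
s8: b8⊕b9⊕b10⊕b11⊕b12⊕b13⊕b14⊕b15 = 0⊕0⊕0⊕0⊕0⊕0⊕0⊕0 = 0
Syndrome (s8...s1) = 0100 → position 4.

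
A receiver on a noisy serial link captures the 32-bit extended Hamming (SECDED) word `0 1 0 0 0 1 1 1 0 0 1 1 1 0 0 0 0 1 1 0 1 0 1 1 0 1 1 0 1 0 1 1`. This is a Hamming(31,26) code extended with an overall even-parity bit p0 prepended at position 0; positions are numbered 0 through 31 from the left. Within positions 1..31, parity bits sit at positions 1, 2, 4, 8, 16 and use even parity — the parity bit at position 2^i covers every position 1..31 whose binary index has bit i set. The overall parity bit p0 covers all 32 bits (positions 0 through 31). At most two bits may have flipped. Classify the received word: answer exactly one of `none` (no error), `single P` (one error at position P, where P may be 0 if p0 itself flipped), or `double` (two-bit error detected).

s1: b1⊕b3⊕b5⊕b7⊕b9⊕b11⊕b13⊕b15⊕b17⊕b19⊕b21⊕b23⊕b25⊕b27⊕b29⊕b31 = 1⊕0⊕1⊕1⊕0⊕1⊕0⊕0⊕1⊕0⊕0⊕1⊕1⊕0⊕0⊕1 = 0
s2: b2⊕b3⊕b6⊕b7⊕b10⊕b11⊕b14⊕b15⊕b18⊕b19⊕b22⊕b23⊕b26⊕b27⊕b30⊕b31 = 0⊕0⊕1⊕1⊕1⊕1⊕0⊕0⊕1⊕0⊕1⊕1⊕1⊕0⊕1⊕1 = 0
s4: b4⊕b5⊕b6⊕b7⊕b12⊕b13⊕b14⊕b15⊕b20⊕b21⊕b22⊕b23⊕b28⊕b29⊕b30⊕b31 = 0⊕1⊕1⊕1⊕1⊕0⊕0⊕0⊕1⊕0⊕1⊕1⊕1⊕0⊕1⊕1 = 0
s8: b8⊕b9⊕b10⊕b11⊕b12⊕b13⊕b14⊕b15⊕b24⊕b25⊕b26⊕b27⊕b28⊕b29⊕b30⊕b31 = 0⊕0⊕1⊕1⊕1⊕0⊕0⊕0⊕0⊕1⊕1⊕0⊕1⊕0⊕1⊕1 = 0
s16: b16⊕b17⊕b18⊕b19⊕b20⊕b21⊕b22⊕b23⊕b24⊕b25⊕b26⊕b27⊕b28⊕b29⊕b30⊕b31 = 0⊕1⊕1⊕0⊕1⊕0⊕1⊕1⊕0⊕1⊕1⊕0⊕1⊕0⊕1⊕1 = 0
Syndrome (s16...s1) = 00000 → position 0 (no error).
Overall parity (XOR of all 32 bits, including p0): 0⊕1⊕0⊕0⊕0⊕1⊕1⊕1⊕0⊕0⊕1⊕1⊕1⊕0⊕0⊕0⊕0⊕1⊕1⊕0⊕1⊕0⊕1⊕1⊕0⊕1⊕1⊕0⊕1⊕0⊕1⊕1 = 1
Overall=1, syndrome position=0 → single-bit error at position 0.

single 0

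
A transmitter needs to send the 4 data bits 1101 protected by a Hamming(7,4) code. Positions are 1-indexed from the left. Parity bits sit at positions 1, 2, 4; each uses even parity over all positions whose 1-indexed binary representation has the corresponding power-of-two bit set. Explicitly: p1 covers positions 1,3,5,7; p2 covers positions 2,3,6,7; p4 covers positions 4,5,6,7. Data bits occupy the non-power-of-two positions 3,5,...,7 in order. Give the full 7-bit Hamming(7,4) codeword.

1010101

Place data bits at non-power-of-two positions: b3=1, b5=1, b6=0, b7=1.
p1 = XOR of data positions {3,5,7} = 1⊕1⊕1 = 1
p2 = XOR of data positions {3,6,7} = 1⊕0⊕1 = 0
p4 = XOR of data positions {5,6,7} = 1⊕0⊕1 = 0
Codeword b1..b7 = 1010101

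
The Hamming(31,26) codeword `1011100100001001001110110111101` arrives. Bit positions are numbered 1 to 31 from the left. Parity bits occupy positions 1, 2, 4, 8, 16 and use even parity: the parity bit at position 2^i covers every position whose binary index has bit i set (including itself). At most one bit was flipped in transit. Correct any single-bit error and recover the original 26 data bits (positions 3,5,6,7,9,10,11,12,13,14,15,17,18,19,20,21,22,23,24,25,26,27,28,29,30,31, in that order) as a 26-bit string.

11000000100001010110111101

s1: b1⊕b3⊕b5⊕b7⊕b9⊕b11⊕b13⊕b15⊕b17⊕b19⊕b21⊕b23⊕b25⊕b27⊕b29⊕b31 = 1⊕1⊕1⊕0⊕0⊕0⊕1⊕0⊕0⊕1⊕1⊕1⊕0⊕1⊕1⊕1 = 0
s2: b2⊕b3⊕b6⊕b7⊕b10⊕b11⊕b14⊕b15⊕b18⊕b19⊕b22⊕b23⊕b26⊕b27⊕b30⊕b31 = 0⊕1⊕0⊕0⊕0⊕0⊕0⊕0⊕0⊕1⊕0⊕1⊕1⊕1⊕0⊕1 = 0
s4: b4⊕b5⊕b6⊕b7⊕b12⊕b13⊕b14⊕b15⊕b20⊕b21⊕b22⊕b23⊕b28⊕b29⊕b30⊕b31 = 1⊕1⊕0⊕0⊕0⊕1⊕0⊕0⊕1⊕1⊕0⊕1⊕1⊕1⊕0⊕1 = 1
s8: b8⊕b9⊕b10⊕b11⊕b12⊕b13⊕b14⊕b15⊕b24⊕b25⊕b26⊕b27⊕b28⊕b29⊕b30⊕b31 = 1⊕0⊕0⊕0⊕0⊕1⊕0⊕0⊕1⊕0⊕1⊕1⊕1⊕1⊕0⊕1 = 0
s16: b16⊕b17⊕b18⊕b19⊕b20⊕b21⊕b22⊕b23⊕b24⊕b25⊕b26⊕b27⊕b28⊕b29⊕b30⊕b31 = 1⊕0⊕0⊕1⊕1⊕1⊕0⊕1⊕1⊕0⊕1⊕1⊕1⊕1⊕0⊕1 = 1
Syndrome (s16...s1) = 10100 → position 20.
Flip bit 20: corrected codeword = 1011100100001001001010110111101
Data bits at positions 3,5,6,7,9,10,11,12,13,14,15,17,18,19,20,21,22,23,24,25,26,27,28,29,30,31: 11000000100001010110111101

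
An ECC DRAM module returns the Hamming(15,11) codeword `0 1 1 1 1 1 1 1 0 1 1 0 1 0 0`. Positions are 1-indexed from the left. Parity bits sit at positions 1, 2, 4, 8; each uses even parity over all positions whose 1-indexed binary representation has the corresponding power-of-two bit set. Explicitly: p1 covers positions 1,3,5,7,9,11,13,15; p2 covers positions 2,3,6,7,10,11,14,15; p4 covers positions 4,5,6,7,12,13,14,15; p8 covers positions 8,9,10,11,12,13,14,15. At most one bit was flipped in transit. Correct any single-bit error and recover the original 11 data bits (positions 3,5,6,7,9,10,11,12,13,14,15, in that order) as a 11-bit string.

s1: b1⊕b3⊕b5⊕b7⊕b9⊕b11⊕b13⊕b15 = 0⊕1⊕1⊕1⊕0⊕1⊕1⊕0 = 1
s2: b2⊕b3⊕b6⊕b7⊕b10⊕b11⊕b14⊕b15 = 1⊕1⊕1⊕1⊕1⊕1⊕0⊕0 = 0
s4: b4⊕b5⊕b6⊕b7⊕b12⊕b13⊕b14⊕b15 = 1⊕1⊕1⊕1⊕0⊕1⊕0⊕0 = 1
s8: b8⊕b9⊕b10⊕b11⊕b12⊕b13⊕b14⊕b15 = 1⊕0⊕1⊕1⊕0⊕1⊕0⊕0 = 0
Syndrome (s8...s1) = 0101 → position 5.
Flip bit 5: corrected codeword = 011101110110100
Data bits at positions 3,5,6,7,9,10,11,12,13,14,15: 10110110100

10110110100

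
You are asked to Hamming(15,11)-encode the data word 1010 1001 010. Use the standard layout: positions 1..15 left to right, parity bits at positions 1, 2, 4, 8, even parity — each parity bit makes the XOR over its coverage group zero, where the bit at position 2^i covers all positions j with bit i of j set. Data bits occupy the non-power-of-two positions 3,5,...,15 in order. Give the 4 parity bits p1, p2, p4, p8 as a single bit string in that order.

0111

Place data bits at non-power-of-two positions: b3=1, b5=0, b6=1, b7=0, b9=1, b10=0, b11=0, b12=1, b13=0, b14=1, b15=0.
p1 = XOR of data positions {3,5,7,9,11,13,15} = 1⊕0⊕0⊕1⊕0⊕0⊕0 = 0
p2 = XOR of data positions {3,6,7,10,11,14,15} = 1⊕1⊕0⊕0⊕0⊕1⊕0 = 1
p4 = XOR of data positions {5,6,7,12,13,14,15} = 0⊕1⊕0⊕1⊕0⊕1⊕0 = 1
p8 = XOR of data positions {9,10,11,12,13,14,15} = 1⊕0⊕0⊕1⊕0⊕1⊕0 = 1
Parity bits p1,p2,p4,p8 = 0111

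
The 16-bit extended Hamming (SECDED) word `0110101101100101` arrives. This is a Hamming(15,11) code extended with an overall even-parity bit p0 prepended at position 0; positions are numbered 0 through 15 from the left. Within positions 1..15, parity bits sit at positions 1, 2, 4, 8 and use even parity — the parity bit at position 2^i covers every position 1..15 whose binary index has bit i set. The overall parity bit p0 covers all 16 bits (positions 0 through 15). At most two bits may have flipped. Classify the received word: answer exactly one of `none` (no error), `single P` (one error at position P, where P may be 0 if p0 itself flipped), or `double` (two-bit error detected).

single 7

s1: b1⊕b3⊕b5⊕b7⊕b9⊕b11⊕b13⊕b15 = 1⊕0⊕0⊕1⊕1⊕0⊕1⊕1 = 1
s2: b2⊕b3⊕b6⊕b7⊕b10⊕b11⊕b14⊕b15 = 1⊕0⊕1⊕1⊕1⊕0⊕0⊕1 = 1
s4: b4⊕b5⊕b6⊕b7⊕b12⊕b13⊕b14⊕b15 = 1⊕0⊕1⊕1⊕0⊕1⊕0⊕1 = 1
s8: b8⊕b9⊕b10⊕b11⊕b12⊕b13⊕b14⊕b15 = 0⊕1⊕1⊕0⊕0⊕1⊕0⊕1 = 0
Syndrome (s8...s1) = 0111 → position 7.
Overall parity (XOR of all 16 bits, including p0): 0⊕1⊕1⊕0⊕1⊕0⊕1⊕1⊕0⊕1⊕1⊕0⊕0⊕1⊕0⊕1 = 1
Overall=1, syndrome position=7 → single-bit error at position 7.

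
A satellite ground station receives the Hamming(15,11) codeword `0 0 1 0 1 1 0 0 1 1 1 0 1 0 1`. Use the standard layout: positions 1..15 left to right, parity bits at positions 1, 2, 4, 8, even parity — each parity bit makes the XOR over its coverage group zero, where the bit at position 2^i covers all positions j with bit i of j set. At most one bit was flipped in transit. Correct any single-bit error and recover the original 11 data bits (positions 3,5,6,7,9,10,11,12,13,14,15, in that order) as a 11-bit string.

s1: b1⊕b3⊕b5⊕b7⊕b9⊕b11⊕b13⊕b15 = 0⊕1⊕1⊕0⊕1⊕1⊕1⊕1 = 0
s2: b2⊕b3⊕b6⊕b7⊕b10⊕b11⊕b14⊕b15 = 0⊕1⊕1⊕0⊕1⊕1⊕0⊕1 = 1
s4: b4⊕b5⊕b6⊕b7⊕b12⊕b13⊕b14⊕b15 = 0⊕1⊕1⊕0⊕0⊕1⊕0⊕1 = 0
s8: b8⊕b9⊕b10⊕b11⊕b12⊕b13⊕b14⊕b15 = 0⊕1⊕1⊕1⊕0⊕1⊕0⊕1 = 1
Syndrome (s8...s1) = 1010 → position 10.
Flip bit 10: corrected codeword = 001011001010101
Data bits at positions 3,5,6,7,9,10,11,12,13,14,15: 11101010101

11101010101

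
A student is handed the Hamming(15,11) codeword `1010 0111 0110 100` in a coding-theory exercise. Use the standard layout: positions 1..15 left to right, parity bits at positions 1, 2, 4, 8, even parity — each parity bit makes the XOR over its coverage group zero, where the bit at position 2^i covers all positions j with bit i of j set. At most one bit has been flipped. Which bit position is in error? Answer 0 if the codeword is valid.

s1: b1⊕b3⊕b5⊕b7⊕b9⊕b11⊕b13⊕b15 = 1⊕1⊕0⊕1⊕0⊕1⊕1⊕0 = 1
s2: b2⊕b3⊕b6⊕b7⊕b10⊕b11⊕b14⊕b15 = 0⊕1⊕1⊕1⊕1⊕1⊕0⊕0 = 1
s4: b4⊕b5⊕b6⊕b7⊕b12⊕b13⊕b14⊕b15 = 0⊕0⊕1⊕1⊕0⊕1⊕0⊕0 = 1
s8: b8⊕b9⊕b10⊕b11⊕b12⊕b13⊕b14⊕b15 = 1⊕0⊕1⊕1⊕0⊕1⊕0⊕0 = 0
Syndrome (s8...s1) = 0111 → position 7.

7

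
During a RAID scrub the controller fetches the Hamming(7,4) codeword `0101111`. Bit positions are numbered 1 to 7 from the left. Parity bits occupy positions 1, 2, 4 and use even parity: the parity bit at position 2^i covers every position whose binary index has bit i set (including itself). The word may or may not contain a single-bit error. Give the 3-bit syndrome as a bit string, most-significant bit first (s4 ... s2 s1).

010

s1: b1⊕b3⊕b5⊕b7 = 0⊕0⊕1⊕1 = 0
s2: b2⊕b3⊕b6⊕b7 = 1⊕0⊕1⊕1 = 1
s4: b4⊕b5⊕b6⊕b7 = 1⊕1⊕1⊕1 = 0
Syndrome (s4...s1) = 010 → position 2.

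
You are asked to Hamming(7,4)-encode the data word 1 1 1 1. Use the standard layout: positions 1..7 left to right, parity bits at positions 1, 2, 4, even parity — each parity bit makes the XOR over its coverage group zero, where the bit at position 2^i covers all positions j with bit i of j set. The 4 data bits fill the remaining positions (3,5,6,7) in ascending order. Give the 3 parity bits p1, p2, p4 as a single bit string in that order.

111

Place data bits at non-power-of-two positions: b3=1, b5=1, b6=1, b7=1.
p1 = XOR of data positions {3,5,7} = 1⊕1⊕1 = 1
p2 = XOR of data positions {3,6,7} = 1⊕1⊕1 = 1
p4 = XOR of data positions {5,6,7} = 1⊕1⊕1 = 1
Parity bits p1,p2,p4 = 111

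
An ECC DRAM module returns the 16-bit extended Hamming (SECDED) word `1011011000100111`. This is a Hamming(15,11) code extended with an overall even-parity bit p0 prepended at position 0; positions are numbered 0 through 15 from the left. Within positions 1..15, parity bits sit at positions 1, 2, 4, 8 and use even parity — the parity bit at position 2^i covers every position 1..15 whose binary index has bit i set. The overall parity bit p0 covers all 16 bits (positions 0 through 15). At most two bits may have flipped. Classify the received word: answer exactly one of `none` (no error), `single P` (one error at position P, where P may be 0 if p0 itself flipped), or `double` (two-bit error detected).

s1: b1⊕b3⊕b5⊕b7⊕b9⊕b11⊕b13⊕b15 = 0⊕1⊕1⊕0⊕0⊕0⊕1⊕1 = 0
s2: b2⊕b3⊕b6⊕b7⊕b10⊕b11⊕b14⊕b15 = 1⊕1⊕1⊕0⊕1⊕0⊕1⊕1 = 0
s4: b4⊕b5⊕b6⊕b7⊕b12⊕b13⊕b14⊕b15 = 0⊕1⊕1⊕0⊕0⊕1⊕1⊕1 = 1
s8: b8⊕b9⊕b10⊕b11⊕b12⊕b13⊕b14⊕b15 = 0⊕0⊕1⊕0⊕0⊕1⊕1⊕1 = 0
Syndrome (s8...s1) = 0100 → position 4.
Overall parity (XOR of all 16 bits, including p0): 1⊕0⊕1⊕1⊕0⊕1⊕1⊕0⊕0⊕0⊕1⊕0⊕0⊕1⊕1⊕1 = 1
Overall=1, syndrome position=4 → single-bit error at position 4.

single 4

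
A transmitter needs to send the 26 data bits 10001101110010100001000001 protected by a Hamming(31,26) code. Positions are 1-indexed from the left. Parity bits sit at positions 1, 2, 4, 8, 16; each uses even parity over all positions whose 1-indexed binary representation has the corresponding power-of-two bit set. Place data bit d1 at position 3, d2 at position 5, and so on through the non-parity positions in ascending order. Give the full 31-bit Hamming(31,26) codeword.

1111000111011100010100001000001

Place data bits at non-power-of-two positions: b3=1, b5=0, b6=0, b7=0, b9=1, b10=1, b11=0, b12=1, b13=1, b14=1, b15=0, b17=0, b18=1, b19=0, b20=1, b21=0, b22=0, b23=0, b24=0, b25=1, b26=0, b27=0, b28=0, b29=0, b30=0, b31=1.
p1 = XOR of data positions {3,5,7,9,11,13,15,17,19,21,23,25,27,29,31} = 1⊕0⊕0⊕1⊕0⊕1⊕0⊕0⊕0⊕0⊕0⊕1⊕0⊕0⊕1 = 1
p2 = XOR of data positions {3,6,7,10,11,14,15,18,19,22,23,26,27,30,31} = 1⊕0⊕0⊕1⊕0⊕1⊕0⊕1⊕0⊕0⊕0⊕0⊕0⊕0⊕1 = 1
p4 = XOR of data positions {5,6,7,12,13,14,15,20,21,22,23,28,29,30,31} = 0⊕0⊕0⊕1⊕1⊕1⊕0⊕1⊕0⊕0⊕0⊕0⊕0⊕0⊕1 = 1
p8 = XOR of data positions {9,10,11,12,13,14,15,24,25,26,27,28,29,30,31} = 1⊕1⊕0⊕1⊕1⊕1⊕0⊕0⊕1⊕0⊕0⊕0⊕0⊕0⊕1 = 1
p16 = XOR of data positions {17,18,19,20,21,22,23,24,25,26,27,28,29,30,31} = 0⊕1⊕0⊕1⊕0⊕0⊕0⊕0⊕1⊕0⊕0⊕0⊕0⊕0⊕1 = 0
Codeword b1..b31 = 1111000111011100010100001000001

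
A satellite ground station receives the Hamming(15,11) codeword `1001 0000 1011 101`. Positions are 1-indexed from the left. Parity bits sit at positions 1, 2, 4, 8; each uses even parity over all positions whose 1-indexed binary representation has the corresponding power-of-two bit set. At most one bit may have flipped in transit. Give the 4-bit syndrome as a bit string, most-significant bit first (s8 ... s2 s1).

1001

s1: b1⊕b3⊕b5⊕b7⊕b9⊕b11⊕b13⊕b15 = 1⊕0⊕0⊕0⊕1⊕1⊕1⊕1 = 1
s2: b2⊕b3⊕b6⊕b7⊕b10⊕b11⊕b14⊕b15 = 0⊕0⊕0⊕0⊕0⊕1⊕0⊕1 = 0
s4: b4⊕b5⊕b6⊕b7⊕b12⊕b13⊕b14⊕b15 = 1⊕0⊕0⊕0⊕1⊕1⊕0⊕1 = 0
s8: b8⊕b9⊕b10⊕b11⊕b12⊕b13⊕b14⊕b15 = 0⊕1⊕0⊕1⊕1⊕1⊕0⊕1 = 1
Syndrome (s8...s1) = 1001 → position 9.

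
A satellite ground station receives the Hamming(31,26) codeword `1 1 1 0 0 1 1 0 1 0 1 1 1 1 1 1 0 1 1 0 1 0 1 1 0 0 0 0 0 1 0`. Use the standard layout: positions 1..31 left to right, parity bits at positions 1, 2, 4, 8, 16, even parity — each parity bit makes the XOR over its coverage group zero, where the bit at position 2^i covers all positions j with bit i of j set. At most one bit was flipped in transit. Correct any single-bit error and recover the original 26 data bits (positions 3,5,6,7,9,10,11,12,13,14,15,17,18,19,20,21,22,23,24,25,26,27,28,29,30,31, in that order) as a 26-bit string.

10111011111011011110000010

s1: b1⊕b3⊕b5⊕b7⊕b9⊕b11⊕b13⊕b15⊕b17⊕b19⊕b21⊕b23⊕b25⊕b27⊕b29⊕b31 = 1⊕1⊕0⊕1⊕1⊕1⊕1⊕1⊕0⊕1⊕1⊕1⊕0⊕0⊕0⊕0 = 0
s2: b2⊕b3⊕b6⊕b7⊕b10⊕b11⊕b14⊕b15⊕b18⊕b19⊕b22⊕b23⊕b26⊕b27⊕b30⊕b31 = 1⊕1⊕1⊕1⊕0⊕1⊕1⊕1⊕1⊕1⊕0⊕1⊕0⊕0⊕1⊕0 = 1
s4: b4⊕b5⊕b6⊕b7⊕b12⊕b13⊕b14⊕b15⊕b20⊕b21⊕b22⊕b23⊕b28⊕b29⊕b30⊕b31 = 0⊕0⊕1⊕1⊕1⊕1⊕1⊕1⊕0⊕1⊕0⊕1⊕0⊕0⊕1⊕0 = 1
s8: b8⊕b9⊕b10⊕b11⊕b12⊕b13⊕b14⊕b15⊕b24⊕b25⊕b26⊕b27⊕b28⊕b29⊕b30⊕b31 = 0⊕1⊕0⊕1⊕1⊕1⊕1⊕1⊕1⊕0⊕0⊕0⊕0⊕0⊕1⊕0 = 0
s16: b16⊕b17⊕b18⊕b19⊕b20⊕b21⊕b22⊕b23⊕b24⊕b25⊕b26⊕b27⊕b28⊕b29⊕b30⊕b31 = 1⊕0⊕1⊕1⊕0⊕1⊕0⊕1⊕1⊕0⊕0⊕0⊕0⊕0⊕1⊕0 = 1
Syndrome (s16...s1) = 10110 → position 22.
Flip bit 22: corrected codeword = 1110011010111111011011110000010
Data bits at positions 3,5,6,7,9,10,11,12,13,14,15,17,18,19,20,21,22,23,24,25,26,27,28,29,30,31: 10111011111011011110000010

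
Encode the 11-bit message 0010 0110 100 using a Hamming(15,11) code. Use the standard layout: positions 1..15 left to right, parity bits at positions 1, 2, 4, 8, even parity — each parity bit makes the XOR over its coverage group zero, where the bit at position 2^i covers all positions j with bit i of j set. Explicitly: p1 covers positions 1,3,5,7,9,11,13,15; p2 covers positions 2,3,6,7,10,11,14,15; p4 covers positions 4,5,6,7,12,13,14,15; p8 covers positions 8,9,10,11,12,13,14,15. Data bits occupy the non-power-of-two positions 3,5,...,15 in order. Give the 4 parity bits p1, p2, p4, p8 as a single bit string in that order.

0101

Place data bits at non-power-of-two positions: b3=0, b5=0, b6=1, b7=0, b9=0, b10=1, b11=1, b12=0, b13=1, b14=0, b15=0.
p1 = XOR of data positions {3,5,7,9,11,13,15} = 0⊕0⊕0⊕0⊕1⊕1⊕0 = 0
p2 = XOR of data positions {3,6,7,10,11,14,15} = 0⊕1⊕0⊕1⊕1⊕0⊕0 = 1
p4 = XOR of data positions {5,6,7,12,13,14,15} = 0⊕1⊕0⊕0⊕1⊕0⊕0 = 0
p8 = XOR of data positions {9,10,11,12,13,14,15} = 0⊕1⊕1⊕0⊕1⊕0⊕0 = 1
Parity bits p1,p2,p4,p8 = 0101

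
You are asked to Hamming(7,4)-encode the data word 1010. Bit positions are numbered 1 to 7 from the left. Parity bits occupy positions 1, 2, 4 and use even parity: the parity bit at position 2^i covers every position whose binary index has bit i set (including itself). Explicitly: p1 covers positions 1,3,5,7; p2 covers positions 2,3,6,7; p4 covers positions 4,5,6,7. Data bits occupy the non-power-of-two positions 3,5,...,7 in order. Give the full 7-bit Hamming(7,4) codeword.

Place data bits at non-power-of-two positions: b3=1, b5=0, b6=1, b7=0.
p1 = XOR of data positions {3,5,7} = 1⊕0⊕0 = 1
p2 = XOR of data positions {3,6,7} = 1⊕1⊕0 = 0
p4 = XOR of data positions {5,6,7} = 0⊕1⊕0 = 1
Codeword b1..b7 = 1011010

1011010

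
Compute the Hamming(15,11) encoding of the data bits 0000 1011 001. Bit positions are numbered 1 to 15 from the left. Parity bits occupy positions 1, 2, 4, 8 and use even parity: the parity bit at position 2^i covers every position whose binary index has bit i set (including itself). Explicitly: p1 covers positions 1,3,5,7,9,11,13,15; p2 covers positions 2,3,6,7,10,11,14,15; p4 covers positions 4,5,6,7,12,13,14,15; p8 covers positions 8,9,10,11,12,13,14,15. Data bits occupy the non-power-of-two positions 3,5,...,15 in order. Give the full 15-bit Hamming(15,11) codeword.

Place data bits at non-power-of-two positions: b3=0, b5=0, b6=0, b7=0, b9=1, b10=0, b11=1, b12=1, b13=0, b14=0, b15=1.
p1 = XOR of data positions {3,5,7,9,11,13,15} = 0⊕0⊕0⊕1⊕1⊕0⊕1 = 1
p2 = XOR of data positions {3,6,7,10,11,14,15} = 0⊕0⊕0⊕0⊕1⊕0⊕1 = 0
p4 = XOR of data positions {5,6,7,12,13,14,15} = 0⊕0⊕0⊕1⊕0⊕0⊕1 = 0
p8 = XOR of data positions {9,10,11,12,13,14,15} = 1⊕0⊕1⊕1⊕0⊕0⊕1 = 0
Codeword b1..b15 = 100000001011001

100000001011001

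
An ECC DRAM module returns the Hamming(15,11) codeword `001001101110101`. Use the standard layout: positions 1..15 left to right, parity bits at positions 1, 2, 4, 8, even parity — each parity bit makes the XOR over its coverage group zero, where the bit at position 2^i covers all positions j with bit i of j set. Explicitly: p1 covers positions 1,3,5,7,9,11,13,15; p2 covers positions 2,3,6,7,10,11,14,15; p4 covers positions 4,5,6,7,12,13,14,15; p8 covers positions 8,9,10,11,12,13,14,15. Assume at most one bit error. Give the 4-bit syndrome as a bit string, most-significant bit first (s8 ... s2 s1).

1000

s1: b1⊕b3⊕b5⊕b7⊕b9⊕b11⊕b13⊕b15 = 0⊕1⊕0⊕1⊕1⊕1⊕1⊕1 = 0
s2: b2⊕b3⊕b6⊕b7⊕b10⊕b11⊕b14⊕b15 = 0⊕1⊕1⊕1⊕1⊕1⊕0⊕1 = 0
s4: b4⊕b5⊕b6⊕b7⊕b12⊕b13⊕b14⊕b15 = 0⊕0⊕1⊕1⊕0⊕1⊕0⊕1 = 0
s8: b8⊕b9⊕b10⊕b11⊕b12⊕b13⊕b14⊕b15 = 0⊕1⊕1⊕1⊕0⊕1⊕0⊕1 = 1
Syndrome (s8...s1) = 1000 → position 8.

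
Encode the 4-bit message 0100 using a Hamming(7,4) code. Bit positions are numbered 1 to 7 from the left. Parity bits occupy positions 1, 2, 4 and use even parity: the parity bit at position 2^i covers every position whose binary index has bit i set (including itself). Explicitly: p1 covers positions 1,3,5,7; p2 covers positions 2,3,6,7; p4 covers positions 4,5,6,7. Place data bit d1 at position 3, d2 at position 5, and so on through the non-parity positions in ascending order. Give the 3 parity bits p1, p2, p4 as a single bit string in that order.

101

Place data bits at non-power-of-two positions: b3=0, b5=1, b6=0, b7=0.
p1 = XOR of data positions {3,5,7} = 0⊕1⊕0 = 1
p2 = XOR of data positions {3,6,7} = 0⊕0⊕0 = 0
p4 = XOR of data positions {5,6,7} = 1⊕0⊕0 = 1
Parity bits p1,p2,p4 = 101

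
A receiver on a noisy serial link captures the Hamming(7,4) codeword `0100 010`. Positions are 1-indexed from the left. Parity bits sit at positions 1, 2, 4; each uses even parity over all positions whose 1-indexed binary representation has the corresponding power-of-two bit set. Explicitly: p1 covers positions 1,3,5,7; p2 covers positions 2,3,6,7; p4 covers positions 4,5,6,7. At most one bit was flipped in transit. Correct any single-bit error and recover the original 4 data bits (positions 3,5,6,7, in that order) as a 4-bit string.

0010

s1: b1⊕b3⊕b5⊕b7 = 0⊕0⊕0⊕0 = 0
s2: b2⊕b3⊕b6⊕b7 = 1⊕0⊕1⊕0 = 0
s4: b4⊕b5⊕b6⊕b7 = 0⊕0⊕1⊕0 = 1
Syndrome (s4...s1) = 100 → position 4.
Flip bit 4: corrected codeword = 0101010
Data bits at positions 3,5,6,7: 0010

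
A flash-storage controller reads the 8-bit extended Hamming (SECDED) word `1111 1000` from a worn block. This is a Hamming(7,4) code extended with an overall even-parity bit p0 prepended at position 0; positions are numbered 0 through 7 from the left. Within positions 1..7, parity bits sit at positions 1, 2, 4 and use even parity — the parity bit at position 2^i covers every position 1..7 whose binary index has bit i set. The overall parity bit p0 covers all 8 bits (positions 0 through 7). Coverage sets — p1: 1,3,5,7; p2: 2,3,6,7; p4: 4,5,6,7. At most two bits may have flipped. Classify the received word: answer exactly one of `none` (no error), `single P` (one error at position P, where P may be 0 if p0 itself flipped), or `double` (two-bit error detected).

single 4

s1: b1⊕b3⊕b5⊕b7 = 1⊕1⊕0⊕0 = 0
s2: b2⊕b3⊕b6⊕b7 = 1⊕1⊕0⊕0 = 0
s4: b4⊕b5⊕b6⊕b7 = 1⊕0⊕0⊕0 = 1
Syndrome (s4...s1) = 100 → position 4.
Overall parity (XOR of all 8 bits, including p0): 1⊕1⊕1⊕1⊕1⊕0⊕0⊕0 = 1
Overall=1, syndrome position=4 → single-bit error at position 4.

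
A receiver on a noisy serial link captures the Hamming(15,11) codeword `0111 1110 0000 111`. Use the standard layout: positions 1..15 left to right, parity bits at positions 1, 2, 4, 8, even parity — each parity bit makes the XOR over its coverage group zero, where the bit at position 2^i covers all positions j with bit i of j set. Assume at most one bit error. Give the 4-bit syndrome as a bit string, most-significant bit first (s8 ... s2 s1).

s1: b1⊕b3⊕b5⊕b7⊕b9⊕b11⊕b13⊕b15 = 0⊕1⊕1⊕1⊕0⊕0⊕1⊕1 = 1
s2: b2⊕b3⊕b6⊕b7⊕b10⊕b11⊕b14⊕b15 = 1⊕1⊕1⊕1⊕0⊕0⊕1⊕1 = 0
s4: b4⊕b5⊕b6⊕b7⊕b12⊕b13⊕b14⊕b15 = 1⊕1⊕1⊕1⊕0⊕1⊕1⊕1 = 1
s8: b8⊕b9⊕b10⊕b11⊕b12⊕b13⊕b14⊕b15 = 0⊕0⊕0⊕0⊕0⊕1⊕1⊕1 = 1
Syndrome (s8...s1) = 1101 → position 13.

1101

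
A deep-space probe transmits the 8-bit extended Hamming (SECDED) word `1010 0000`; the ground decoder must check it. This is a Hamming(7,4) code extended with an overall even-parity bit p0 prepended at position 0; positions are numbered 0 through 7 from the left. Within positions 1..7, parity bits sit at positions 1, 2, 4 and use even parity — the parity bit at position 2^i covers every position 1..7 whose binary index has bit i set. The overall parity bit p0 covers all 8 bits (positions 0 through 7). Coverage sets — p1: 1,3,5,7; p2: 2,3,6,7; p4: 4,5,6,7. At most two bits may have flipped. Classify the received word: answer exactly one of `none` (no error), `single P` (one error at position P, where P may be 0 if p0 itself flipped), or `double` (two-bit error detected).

double

s1: b1⊕b3⊕b5⊕b7 = 0⊕0⊕0⊕0 = 0
s2: b2⊕b3⊕b6⊕b7 = 1⊕0⊕0⊕0 = 1
s4: b4⊕b5⊕b6⊕b7 = 0⊕0⊕0⊕0 = 0
Syndrome (s4...s1) = 010 → position 2.
Overall parity (XOR of all 8 bits, including p0): 1⊕0⊕1⊕0⊕0⊕0⊕0⊕0 = 0
Overall=0, syndrome position=2 → double-bit error detected (uncorrectable).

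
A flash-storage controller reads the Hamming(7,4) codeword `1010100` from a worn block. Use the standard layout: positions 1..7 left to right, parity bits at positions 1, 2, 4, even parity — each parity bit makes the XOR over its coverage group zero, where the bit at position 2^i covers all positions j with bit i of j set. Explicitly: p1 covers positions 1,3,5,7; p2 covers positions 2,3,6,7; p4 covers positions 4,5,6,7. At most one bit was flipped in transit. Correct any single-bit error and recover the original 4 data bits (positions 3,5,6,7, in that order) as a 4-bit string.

s1: b1⊕b3⊕b5⊕b7 = 1⊕1⊕1⊕0 = 1
s2: b2⊕b3⊕b6⊕b7 = 0⊕1⊕0⊕0 = 1
s4: b4⊕b5⊕b6⊕b7 = 0⊕1⊕0⊕0 = 1
Syndrome (s4...s1) = 111 → position 7.
Flip bit 7: corrected codeword = 1010101
Data bits at positions 3,5,6,7: 1101

1101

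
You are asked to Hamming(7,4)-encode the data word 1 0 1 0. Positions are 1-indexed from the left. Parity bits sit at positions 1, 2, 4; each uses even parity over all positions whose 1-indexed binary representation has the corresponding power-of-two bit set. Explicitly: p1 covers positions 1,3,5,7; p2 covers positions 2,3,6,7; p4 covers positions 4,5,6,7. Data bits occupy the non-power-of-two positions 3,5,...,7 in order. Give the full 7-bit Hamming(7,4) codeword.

1011010

Place data bits at non-power-of-two positions: b3=1, b5=0, b6=1, b7=0.
p1 = XOR of data positions {3,5,7} = 1⊕0⊕0 = 1
p2 = XOR of data positions {3,6,7} = 1⊕1⊕0 = 0
p4 = XOR of data positions {5,6,7} = 0⊕1⊕0 = 1
Codeword b1..b7 = 1011010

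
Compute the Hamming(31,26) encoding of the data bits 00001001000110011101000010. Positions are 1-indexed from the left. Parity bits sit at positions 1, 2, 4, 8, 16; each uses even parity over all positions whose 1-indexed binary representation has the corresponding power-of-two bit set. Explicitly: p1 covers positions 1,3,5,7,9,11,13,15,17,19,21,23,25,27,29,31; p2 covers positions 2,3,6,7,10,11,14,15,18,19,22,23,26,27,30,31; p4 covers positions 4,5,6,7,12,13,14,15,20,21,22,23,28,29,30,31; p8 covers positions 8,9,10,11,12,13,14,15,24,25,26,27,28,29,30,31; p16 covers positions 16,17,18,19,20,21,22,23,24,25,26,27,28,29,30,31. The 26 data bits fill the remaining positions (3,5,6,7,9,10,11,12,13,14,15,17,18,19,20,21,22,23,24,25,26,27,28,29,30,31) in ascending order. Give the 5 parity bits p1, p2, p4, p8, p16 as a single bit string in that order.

Place data bits at non-power-of-two positions: b3=0, b5=0, b6=0, b7=0, b9=1, b10=0, b11=0, b12=1, b13=0, b14=0, b15=0, b17=1, b18=1, b19=0, b20=0, b21=1, b22=1, b23=1, b24=0, b25=1, b26=0, b27=0, b28=0, b29=0, b30=1, b31=0.
p1 = XOR of data positions {3,5,7,9,11,13,15,17,19,21,23,25,27,29,31} = 0⊕0⊕0⊕1⊕0⊕0⊕0⊕1⊕0⊕1⊕1⊕1⊕0⊕0⊕0 = 1
p2 = XOR of data positions {3,6,7,10,11,14,15,18,19,22,23,26,27,30,31} = 0⊕0⊕0⊕0⊕0⊕0⊕0⊕1⊕0⊕1⊕1⊕0⊕0⊕1⊕0 = 0
p4 = XOR of data positions {5,6,7,12,13,14,15,20,21,22,23,28,29,30,31} = 0⊕0⊕0⊕1⊕0⊕0⊕0⊕0⊕1⊕1⊕1⊕0⊕0⊕1⊕0 = 1
p8 = XOR of data positions {9,10,11,12,13,14,15,24,25,26,27,28,29,30,31} = 1⊕0⊕0⊕1⊕0⊕0⊕0⊕0⊕1⊕0⊕0⊕0⊕0⊕1⊕0 = 0
p16 = XOR of data positions {17,18,19,20,21,22,23,24,25,26,27,28,29,30,31} = 1⊕1⊕0⊕0⊕1⊕1⊕1⊕0⊕1⊕0⊕0⊕0⊕0⊕1⊕0 = 1
Parity bits p1,p2,p4,p8,p16 = 10101

10101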